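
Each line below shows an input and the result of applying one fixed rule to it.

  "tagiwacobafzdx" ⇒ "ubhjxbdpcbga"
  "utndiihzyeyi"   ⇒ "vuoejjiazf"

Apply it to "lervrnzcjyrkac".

mfswsoadkzsl

The pattern: shift every letter 1 place forward in the alphabet (wrapping around), then delete the last 2 characters.
Working it through for "lervrnzcjyrkac": intermediate "mfswsoadkzslbd", final "mfswsoadkzsl".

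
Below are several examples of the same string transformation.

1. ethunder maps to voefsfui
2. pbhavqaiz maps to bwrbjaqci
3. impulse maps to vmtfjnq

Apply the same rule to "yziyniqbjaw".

Rule — move the first 3 characters to the end (rotate left by 3), then shift every letter 1 place forward in the alphabet (wrapping around).
Applying both steps to "yziyniqbjaw": "yniqbjawyzi", then "zojrckbxzaj".

zojrckbxzaj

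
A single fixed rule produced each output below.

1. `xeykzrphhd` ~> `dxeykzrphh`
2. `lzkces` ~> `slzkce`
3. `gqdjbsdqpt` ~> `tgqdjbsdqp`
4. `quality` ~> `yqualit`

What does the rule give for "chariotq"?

qchariot

The rule is to move the last character to the front.
Applying that to "chariotq" gives "qchariot".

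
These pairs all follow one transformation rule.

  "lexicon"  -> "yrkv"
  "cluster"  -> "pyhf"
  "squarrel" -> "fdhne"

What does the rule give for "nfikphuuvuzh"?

Rule — shift every letter 13 places forward in the alphabet (wrapping around) — i.e. ROT13, then delete the last 3 characters.
Applying both steps to "nfikphuuvuzh": "asvxcuhhihmu", then "asvxcuhhi".

asvxcuhhi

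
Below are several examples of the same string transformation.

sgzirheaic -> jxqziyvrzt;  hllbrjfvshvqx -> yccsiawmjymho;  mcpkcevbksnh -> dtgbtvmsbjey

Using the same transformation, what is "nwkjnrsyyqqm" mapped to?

enbaeijpphhd

Each output is the input with this applied: shift every letter 9 places backward in the alphabet (wrapping around).
So "nwkjnrsyyqqm" becomes "enbaeijpphhd".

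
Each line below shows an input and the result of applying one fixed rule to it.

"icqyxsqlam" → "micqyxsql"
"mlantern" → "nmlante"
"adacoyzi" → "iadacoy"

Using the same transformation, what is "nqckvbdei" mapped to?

The transformation: move the last character to the front, then delete the last character.
Applying that to "nqckvbdei" gives "inqckvbd".

inqckvbd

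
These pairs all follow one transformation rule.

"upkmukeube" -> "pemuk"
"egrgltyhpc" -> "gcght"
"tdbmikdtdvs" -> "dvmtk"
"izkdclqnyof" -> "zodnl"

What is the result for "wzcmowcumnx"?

Looking at the pairs, the operation is to keep every other character starting from the second (positions 2nd, 4th, 6th, ...), then take characters alternately from the front and the back (1st, last, 2nd, 2nd-last, ...).
For "wzcmowcumnx", step one produces "zmwun"; step two turns that into "znmuw".

znmuw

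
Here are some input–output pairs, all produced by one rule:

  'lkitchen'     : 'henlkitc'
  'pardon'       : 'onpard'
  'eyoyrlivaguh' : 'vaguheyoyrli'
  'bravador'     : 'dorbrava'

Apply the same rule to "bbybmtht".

The pattern: move the first character to the end, then swap the front and back halves of the string.
Applying both steps to "bbybmtht": "bybmthtb", then "thtbbybm".

thtbbybm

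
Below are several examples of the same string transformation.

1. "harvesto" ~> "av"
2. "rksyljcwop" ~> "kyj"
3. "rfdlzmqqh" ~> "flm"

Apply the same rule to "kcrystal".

Looking at the pairs, the operation is to delete the last 3 characters, then keep every other character starting from the second (positions 2nd, 4th, 6th, ...).
Working it through for "kcrystal": intermediate "kcrys", final "cy".

cy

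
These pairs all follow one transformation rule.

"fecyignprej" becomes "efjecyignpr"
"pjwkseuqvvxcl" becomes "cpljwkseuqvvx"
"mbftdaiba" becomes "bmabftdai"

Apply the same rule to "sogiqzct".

cstogiqz

Rule — swap the first and last characters, then move the last 2 characters to the front (rotate right by 2).
For "sogiqzct" the result is "cstogiqz".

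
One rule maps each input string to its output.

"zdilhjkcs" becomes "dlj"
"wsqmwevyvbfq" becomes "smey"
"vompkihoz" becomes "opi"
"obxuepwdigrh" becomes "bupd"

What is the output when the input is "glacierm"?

The rule is to delete the last 3 characters, then keep every other character starting from the second (positions 2nd, 4th, 6th, ...).
Starting from "glacierm": after the first operation, "glaci"; after the second, "lc".

lc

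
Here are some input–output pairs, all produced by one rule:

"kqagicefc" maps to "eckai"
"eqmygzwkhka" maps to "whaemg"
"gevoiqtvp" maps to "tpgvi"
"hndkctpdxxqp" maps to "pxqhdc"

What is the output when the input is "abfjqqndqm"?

Each output is the input with this applied: keep every other character starting from the first (positions 1st, 3rd, 5th, ...), then move the first 3 characters to the end (rotate left by 3).
For "abfjqqndqm", step one produces "afqnq"; step two turns that into "nqafq".

nqafq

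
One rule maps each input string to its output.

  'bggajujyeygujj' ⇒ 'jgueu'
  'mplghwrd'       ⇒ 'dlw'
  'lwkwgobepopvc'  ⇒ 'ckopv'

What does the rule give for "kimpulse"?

Rule — move the last character to the front, then keep one character in every 3, starting at position 1 (positions 1st, 4th, 7th, ...).
"kimpulse" → "ekimpuls" → "eml".
(Check on "lwkwgobepopvc": → "clwkwgobepopv" → "ckopv" ✓)

eml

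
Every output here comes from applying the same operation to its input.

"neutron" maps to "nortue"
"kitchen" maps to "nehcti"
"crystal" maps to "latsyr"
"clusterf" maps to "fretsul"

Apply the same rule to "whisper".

The transformation: delete the first character, then reverse the string.
Starting from "whisper": after the first operation, "hisper"; after the second, "repsih".

repsih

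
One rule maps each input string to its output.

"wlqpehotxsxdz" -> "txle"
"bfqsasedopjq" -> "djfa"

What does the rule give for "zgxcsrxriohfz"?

rhgs

The pattern: keep one character in every 3, starting at position 2 (positions 2nd, 5th, 8th, ...), then move the last 2 characters to the front (rotate right by 2).
"zgxcsrxriohfz" → "gsrh" → "rhgs".
(Check on "wlqpehotxsxdz": → "letx" → "txle" ✓)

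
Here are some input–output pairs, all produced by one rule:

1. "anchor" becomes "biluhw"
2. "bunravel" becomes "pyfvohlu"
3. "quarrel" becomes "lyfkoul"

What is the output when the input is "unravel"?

pyfohlu

Each output is the input with this applied: move the last 3 characters to the front (rotate right by 3), then shift every letter 6 places backward in the alphabet (wrapping around).
"unravel" → "velunra" → "pyfohlu".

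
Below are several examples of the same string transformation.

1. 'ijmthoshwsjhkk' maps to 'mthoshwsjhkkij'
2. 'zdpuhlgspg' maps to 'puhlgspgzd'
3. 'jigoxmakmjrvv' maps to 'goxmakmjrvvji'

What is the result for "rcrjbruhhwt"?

What's happening: move the first 2 characters to the end (rotate left by 2).
"rcrjbruhhwt" → "rjbruhhwtrc".

rjbruhhwtrc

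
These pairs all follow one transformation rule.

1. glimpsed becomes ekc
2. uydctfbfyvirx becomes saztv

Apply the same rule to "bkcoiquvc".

Rule — shift every letter 2 places backward in the alphabet (wrapping around), then keep one character in every 3, starting at position 1 (positions 1st, 4th, 7th, ...).
Working it through for "bkcoiquvc": intermediate "ziamgosta", final "zms".

zms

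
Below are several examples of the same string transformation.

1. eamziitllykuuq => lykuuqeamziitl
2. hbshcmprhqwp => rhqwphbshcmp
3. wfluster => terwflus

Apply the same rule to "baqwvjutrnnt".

In each case the input is transformed by: move the first character to the end, then swap the front and back halves of the string.
For "baqwvjutrnnt", step one produces "aqwvjutrnntb"; step two turns that into "trnntbaqwvju".

trnntbaqwvju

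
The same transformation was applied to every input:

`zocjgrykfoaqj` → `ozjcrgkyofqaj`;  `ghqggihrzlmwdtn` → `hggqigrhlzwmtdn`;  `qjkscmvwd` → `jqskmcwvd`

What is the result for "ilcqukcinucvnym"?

What's happening: swap each adjacent pair of characters (1↔2, 3↔4, ...).
For "ilcqukcinucvnym" the result is "liqckuicunvcynm".

liqckuicunvcynm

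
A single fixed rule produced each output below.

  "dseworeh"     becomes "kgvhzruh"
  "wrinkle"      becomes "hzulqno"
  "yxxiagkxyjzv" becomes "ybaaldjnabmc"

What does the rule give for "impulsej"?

mlpsxovh

Looking at the pairs, the operation is to shift every letter 3 places forward in the alphabet (wrapping around), then move the last character to the front.
For "impulsej", step one produces "lpsxovhm"; step two turns that into "mlpsxovh".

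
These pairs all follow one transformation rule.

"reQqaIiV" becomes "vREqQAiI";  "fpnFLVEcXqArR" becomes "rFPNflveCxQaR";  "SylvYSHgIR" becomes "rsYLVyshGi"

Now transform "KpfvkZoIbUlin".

NkPFVKzOiBuLI

In each case the input is transformed by: move the last character to the front, then flip the case of every letter.
Starting from "KpfvkZoIbUlin": after the first operation, "nKpfvkZoIbUli"; after the second, "NkPFVKzOiBuLI".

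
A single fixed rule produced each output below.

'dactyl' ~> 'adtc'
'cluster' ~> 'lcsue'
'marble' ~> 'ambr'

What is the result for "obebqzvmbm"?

Rule — swap each adjacent pair of characters (1↔2, 3↔4, ...), then delete the last 2 characters.
"obebqzvmbm" → "bobezqmvmb" → "bobezqmv".

bobezqmv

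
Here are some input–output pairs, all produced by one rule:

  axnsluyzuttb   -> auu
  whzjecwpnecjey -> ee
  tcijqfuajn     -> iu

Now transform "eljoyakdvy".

The pattern: delete the last 3 characters, then keep only the vowels.
On "eljoyakdvy" that produces "eoa".

eoa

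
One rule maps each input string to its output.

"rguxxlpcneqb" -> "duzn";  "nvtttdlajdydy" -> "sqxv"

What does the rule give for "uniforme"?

klb

What's happening: keep one character in every 3, starting at position 2 (positions 2nd, 5th, 8th, ...), then shift every letter 3 places backward in the alphabet (wrapping around).
Working it through for "uniforme": intermediate "noe", final "klb".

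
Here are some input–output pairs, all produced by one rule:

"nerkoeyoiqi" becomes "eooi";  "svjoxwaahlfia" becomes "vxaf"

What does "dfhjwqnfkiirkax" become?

Rule — keep one character in every 3, starting at position 2 (positions 2nd, 5th, 8th, ...).
Doing the same to "dfhjwqnfkiirkax": "fwfia".

fwfia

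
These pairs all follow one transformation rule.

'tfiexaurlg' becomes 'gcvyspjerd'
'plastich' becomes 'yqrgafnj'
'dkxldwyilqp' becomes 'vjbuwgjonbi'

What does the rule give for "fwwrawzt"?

upyuxrdu

The rule is to shift every letter 2 places backward in the alphabet (wrapping around), then move the first 2 characters to the end (rotate left by 2).
"fwwrawzt" → "duupyuxr" → "upyuxrdu".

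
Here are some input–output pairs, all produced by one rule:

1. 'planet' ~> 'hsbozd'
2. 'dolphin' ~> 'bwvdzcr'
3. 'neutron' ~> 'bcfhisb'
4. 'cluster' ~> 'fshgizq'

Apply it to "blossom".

acggczp

What's happening: shift every letter 12 places backward in the alphabet (wrapping around), then reverse the string.
On "blossom": the first step gives "pzcggca", and the second then gives "acggczp".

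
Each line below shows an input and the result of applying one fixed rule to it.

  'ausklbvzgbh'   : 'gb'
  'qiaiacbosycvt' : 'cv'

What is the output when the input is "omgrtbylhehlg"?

The transformation: move the last character to the front, then keep only the last 2 characters.
Working it through for "omgrtbylhehlg": intermediate "gomgrtbylhehl", final "hl".

hl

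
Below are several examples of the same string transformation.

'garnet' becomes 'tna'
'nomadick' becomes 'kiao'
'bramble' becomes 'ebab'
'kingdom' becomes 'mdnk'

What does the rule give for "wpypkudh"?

Each output is the input with this applied: reverse the string, then keep every other character starting from the first (positions 1st, 3rd, 5th, ...).
"wpypkudh" → "hdukpypw" → "hupp".

hupp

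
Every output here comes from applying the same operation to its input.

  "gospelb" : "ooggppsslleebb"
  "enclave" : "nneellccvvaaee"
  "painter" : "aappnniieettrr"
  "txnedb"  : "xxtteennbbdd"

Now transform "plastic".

Looking at the pairs, the operation is to swap each adjacent pair of characters (1↔2, 3↔4, ...), then double every character.
"plastic" → "lpsaitc" → "llppssaaiittcc".

llppssaaiittcc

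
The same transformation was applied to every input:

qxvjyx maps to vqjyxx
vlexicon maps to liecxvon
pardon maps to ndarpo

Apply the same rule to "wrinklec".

kiecwrnl

The rule is to sort the characters into reverse alphabetical order, then swap the front and back halves of the string.
Starting from "wrinklec": after the first operation, "wrnlkiec"; after the second, "kiecwrnl".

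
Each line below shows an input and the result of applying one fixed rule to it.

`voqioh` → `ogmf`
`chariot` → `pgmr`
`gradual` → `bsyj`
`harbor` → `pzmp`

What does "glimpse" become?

In each case the input is transformed by: shift every letter 2 places backward in the alphabet (wrapping around), then keep only the last 4 characters.
Applying both steps to "glimpse": "ejgknqc", then "knqc".

knqc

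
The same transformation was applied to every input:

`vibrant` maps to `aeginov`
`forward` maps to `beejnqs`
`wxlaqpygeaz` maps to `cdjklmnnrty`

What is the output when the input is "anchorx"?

abeknpu

Looking at the pairs, the operation is to shift every letter 13 places forward in the alphabet (wrapping around) — i.e. ROT13, then sort the characters into alphabetical order.
Starting from "anchorx": after the first operation, "napubek"; after the second, "abeknpu".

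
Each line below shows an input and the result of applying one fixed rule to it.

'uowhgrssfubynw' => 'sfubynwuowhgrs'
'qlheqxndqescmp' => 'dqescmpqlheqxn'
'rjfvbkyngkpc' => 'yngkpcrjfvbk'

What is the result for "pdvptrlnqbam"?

lnqbampdvptr

What's happening: swap the front and back halves of the string.
"pdvptrlnqbam" → "lnqbampdvptr".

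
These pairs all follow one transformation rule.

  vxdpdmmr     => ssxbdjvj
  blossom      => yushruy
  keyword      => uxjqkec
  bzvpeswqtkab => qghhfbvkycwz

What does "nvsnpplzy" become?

rfetbytvv

The rule is to move the last 3 characters to the front (rotate right by 3), then shift every letter 6 places forward in the alphabet (wrapping around).
For "nvsnpplzy", step one produces "lzynvsnpp"; step two turns that into "rfetbytvv".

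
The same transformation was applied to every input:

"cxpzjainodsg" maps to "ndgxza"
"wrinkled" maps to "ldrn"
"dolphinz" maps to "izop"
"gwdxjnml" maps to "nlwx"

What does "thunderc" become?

echn

Rule — keep every other character starting from the second (positions 2nd, 4th, 6th, ...), then swap the front and back halves of the string.
Applying that to "thunderc" gives "echn".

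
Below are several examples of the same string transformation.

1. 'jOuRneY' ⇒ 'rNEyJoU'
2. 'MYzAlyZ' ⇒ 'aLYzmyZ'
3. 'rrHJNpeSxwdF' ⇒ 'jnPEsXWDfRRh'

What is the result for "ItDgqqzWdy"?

GQQZwDYiTd

Looking at the pairs, the operation is to flip the case of every letter, then move the first 3 characters to the end (rotate left by 3).
For "ItDgqqzWdy" the result is "GQQZwDYiTd".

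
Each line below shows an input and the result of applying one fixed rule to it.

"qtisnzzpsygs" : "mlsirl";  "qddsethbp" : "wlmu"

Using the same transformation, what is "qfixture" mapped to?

The transformation: shift every letter 7 places backward in the alphabet (wrapping around), then keep every other character starting from the second (positions 2nd, 4th, 6th, ...).
For "qfixture", step one produces "jybqmnkx"; step two turns that into "yqnx".
(Check on "qddsethbp": → "jwwlxmaui" → "wlmu" ✓)

yqnx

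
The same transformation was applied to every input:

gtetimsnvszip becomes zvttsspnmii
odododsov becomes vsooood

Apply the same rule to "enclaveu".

vunlee

What's happening: sort the characters into reverse alphabetical order, then delete the last 2 characters.
Starting from "enclaveu": after the first operation, "vunleeca"; after the second, "vunlee".
(Check on "gtetimsnvszip": → "zvttsspnmiige" → "zvttsspnmii" ✓)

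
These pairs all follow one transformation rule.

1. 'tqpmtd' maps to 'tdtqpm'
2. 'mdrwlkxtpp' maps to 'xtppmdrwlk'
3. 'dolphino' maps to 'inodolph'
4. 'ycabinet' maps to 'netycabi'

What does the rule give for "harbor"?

orharb

The rule is to move the first character to the end, then swap the front and back halves of the string.
Starting from "harbor": after the first operation, "arborh"; after the second, "orharb".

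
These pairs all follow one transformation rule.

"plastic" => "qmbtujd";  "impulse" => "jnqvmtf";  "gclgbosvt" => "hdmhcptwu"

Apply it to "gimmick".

The transformation: shift every letter 1 place forward in the alphabet (wrapping around).
"gimmick" → "hjnnjdl".

hjnnjdl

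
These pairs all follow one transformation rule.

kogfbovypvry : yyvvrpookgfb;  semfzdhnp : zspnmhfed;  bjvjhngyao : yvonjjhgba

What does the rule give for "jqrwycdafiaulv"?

ywvurqljifdcaa

The pattern: sort the characters into reverse alphabetical order.
For "jqrwycdafiaulv" the result is "ywvurqljifdcaa".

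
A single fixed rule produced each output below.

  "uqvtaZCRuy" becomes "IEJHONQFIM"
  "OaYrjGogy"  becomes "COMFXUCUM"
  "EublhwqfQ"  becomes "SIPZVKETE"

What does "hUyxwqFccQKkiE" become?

The rule is to shift every letter 12 places backward in the alphabet (wrapping around), then convert every letter to uppercase.
On "hUyxwqFccQKkiE": the first step gives "vImlkeTqqEYywS", and the second then gives "VIMLKETQQEYYWS".

VIMLKETQQEYYWS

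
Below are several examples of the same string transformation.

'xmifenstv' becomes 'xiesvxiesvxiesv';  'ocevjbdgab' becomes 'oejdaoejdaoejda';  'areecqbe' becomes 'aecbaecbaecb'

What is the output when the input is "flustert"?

Rule — keep every other character starting from the first (positions 1st, 3rd, 5th, ...), then write the whole string 3 times in a row.
Starting from "flustert": after the first operation, "futr"; after the second, "futrfutrfutr".
(Check on "areecqbe": → "aecb" → "aecbaecbaecb" ✓)

futrfutrfutr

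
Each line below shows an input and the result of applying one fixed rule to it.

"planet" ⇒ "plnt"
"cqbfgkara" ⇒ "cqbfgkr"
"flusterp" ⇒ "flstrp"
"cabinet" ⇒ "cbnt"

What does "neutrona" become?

Each output is the input with this applied: remove every vowel.
"neutrona" → "ntrn".

ntrn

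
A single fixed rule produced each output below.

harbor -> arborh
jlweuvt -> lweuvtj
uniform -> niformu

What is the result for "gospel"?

ospelg

The transformation: move the first character to the end.
On "gospel" that produces "ospelg".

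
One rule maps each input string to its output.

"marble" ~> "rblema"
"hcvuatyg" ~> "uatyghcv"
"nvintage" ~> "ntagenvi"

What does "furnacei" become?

naceifur

What's happening: move the last character to the front, then swap the front and back halves of the string.
On "furnacei" that produces "naceifur".
(Check on "hcvuatyg": → "ghcvuaty" → "uatyghcv" ✓)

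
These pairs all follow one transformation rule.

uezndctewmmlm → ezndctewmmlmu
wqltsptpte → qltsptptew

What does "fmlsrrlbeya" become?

mlsrrlbeyaf

In each case the input is transformed by: move the first character to the end.
So "fmlsrrlbeya" becomes "mlsrrlbeyaf".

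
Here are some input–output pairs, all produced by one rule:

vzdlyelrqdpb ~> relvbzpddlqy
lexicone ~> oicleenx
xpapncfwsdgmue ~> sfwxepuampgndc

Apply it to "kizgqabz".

Rule — take characters alternately from the front and the back (1st, last, 2nd, 2nd-last, ...), then move the last 3 characters to the front (rotate right by 3).
On "kizgqabz": the first step gives "kzibzagq", and the second then gives "agqkzibz".

agqkzibz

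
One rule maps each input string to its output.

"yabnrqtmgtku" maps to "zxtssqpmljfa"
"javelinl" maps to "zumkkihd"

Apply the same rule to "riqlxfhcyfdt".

xwsqpkhgeecb

In each case the input is transformed by: shift every letter 1 place backward in the alphabet (wrapping around), then sort the characters into reverse alphabetical order.
For "riqlxfhcyfdt", step one produces "qhpkwegbxecs"; step two turns that into "xwsqpkhgeecb".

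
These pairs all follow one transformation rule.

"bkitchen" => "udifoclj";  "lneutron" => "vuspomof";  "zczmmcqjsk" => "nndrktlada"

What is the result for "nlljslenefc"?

ktmfofgdomm

Rule — move the first 3 characters to the end (rotate left by 3), then shift every letter 1 place forward in the alphabet (wrapping around).
Starting from "nlljslenefc": after the first operation, "jslenefcnll"; after the second, "ktmfofgdomm".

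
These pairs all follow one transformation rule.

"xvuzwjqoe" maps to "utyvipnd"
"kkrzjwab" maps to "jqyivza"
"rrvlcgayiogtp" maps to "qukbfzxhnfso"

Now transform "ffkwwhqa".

ejvvgpz

In each case the input is transformed by: delete the first character, then shift every letter 1 place backward in the alphabet (wrapping around).
Applying both steps to "ffkwwhqa": "fkwwhqa", then "ejvvgpz".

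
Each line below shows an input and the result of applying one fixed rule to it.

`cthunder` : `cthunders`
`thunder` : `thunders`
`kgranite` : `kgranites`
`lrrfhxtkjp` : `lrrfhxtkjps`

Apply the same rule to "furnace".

What's happening: append "s".
Applying that to "furnace" gives "furnaces".

furnaces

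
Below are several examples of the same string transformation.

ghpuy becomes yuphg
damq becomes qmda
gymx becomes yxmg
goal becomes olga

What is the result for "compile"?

pomliec

The rule is to sort the characters into reverse alphabetical order.
Applying that to "compile" gives "pomliec".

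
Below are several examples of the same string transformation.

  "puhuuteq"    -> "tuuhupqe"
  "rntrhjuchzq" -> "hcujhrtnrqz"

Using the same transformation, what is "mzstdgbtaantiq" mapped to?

Rule — move the last 2 characters to the front (rotate right by 2), then reverse the string.
"mzstdgbtaantiq" → "iqmzstdgbtaant" → "tnaatbgdtszmqi".

tnaatbgdtszmqi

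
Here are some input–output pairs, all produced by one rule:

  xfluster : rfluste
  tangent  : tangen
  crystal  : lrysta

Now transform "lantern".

Each output is the input with this applied: delete the first character, then move the last character to the front.
On "lantern": the first step gives "antern", and the second then gives "nanter".

nanter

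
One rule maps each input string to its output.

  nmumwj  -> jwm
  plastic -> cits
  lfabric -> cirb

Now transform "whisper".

reps

In each case the input is transformed by: reverse the string, then delete the last 3 characters.
Applying that to "whisper" gives "reps".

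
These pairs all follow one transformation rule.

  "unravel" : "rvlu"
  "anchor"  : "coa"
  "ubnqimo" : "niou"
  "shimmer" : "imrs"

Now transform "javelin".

vlnj

Each output is the input with this applied: keep every other character starting from the first (positions 1st, 3rd, 5th, ...), then move the first character to the end.
Working it through for "javelin": intermediate "jvln", final "vlnj".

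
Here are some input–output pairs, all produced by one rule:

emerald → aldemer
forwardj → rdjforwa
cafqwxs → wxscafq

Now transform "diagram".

ramdiag

The transformation: move the last 3 characters to the front (rotate right by 3).
Doing the same to "diagram": "ramdiag".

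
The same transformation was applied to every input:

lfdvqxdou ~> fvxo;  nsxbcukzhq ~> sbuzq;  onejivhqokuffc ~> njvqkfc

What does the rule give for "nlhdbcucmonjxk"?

The pattern: keep every other character starting from the second (positions 2nd, 4th, 6th, ...).
"nlhdbcucmonjxk" → "ldccojk".

ldccojk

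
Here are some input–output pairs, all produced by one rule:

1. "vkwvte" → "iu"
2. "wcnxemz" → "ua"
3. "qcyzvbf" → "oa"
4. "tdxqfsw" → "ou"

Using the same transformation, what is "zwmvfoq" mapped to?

uo

The transformation: shift every letter 2 places backward in the alphabet (wrapping around), then keep only the vowels.
Doing the same to "zwmvfoq": "uo".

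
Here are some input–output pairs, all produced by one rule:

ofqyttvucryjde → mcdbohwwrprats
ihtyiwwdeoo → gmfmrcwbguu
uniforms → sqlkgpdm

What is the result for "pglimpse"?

The transformation: take characters alternately from the front and the back (1st, last, 2nd, 2nd-last, ...), then shift every letter 2 places backward in the alphabet (wrapping around).
Applying both steps to "pglimpse": "pegslpim", then "nceqjngk".

nceqjngk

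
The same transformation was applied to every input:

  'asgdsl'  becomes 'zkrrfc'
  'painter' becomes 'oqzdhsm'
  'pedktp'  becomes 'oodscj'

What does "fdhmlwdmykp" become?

In each case the input is transformed by: shift every letter 1 place backward in the alphabet (wrapping around), then take characters alternately from the front and the back (1st, last, 2nd, 2nd-last, ...).
"fdhmlwdmykp" → "ecglkvclxjo" → "eocjgxllkcv".

eocjgxllkcv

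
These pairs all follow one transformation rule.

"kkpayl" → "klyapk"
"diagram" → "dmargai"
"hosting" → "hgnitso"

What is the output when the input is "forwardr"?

What's happening: move the first character to the end, then reverse the string.
"forwardr" → "orwardrf" → "frdrawro".
(Check on "diagram": → "iagramd" → "dmargai" ✓)

frdrawro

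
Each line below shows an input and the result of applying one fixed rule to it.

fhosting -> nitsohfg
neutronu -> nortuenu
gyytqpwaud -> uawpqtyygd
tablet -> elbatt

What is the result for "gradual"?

Each output is the input with this applied: reverse the string, then move the first character to the end.
Applying both steps to "gradual": "laudarg", then "audargl".

audargl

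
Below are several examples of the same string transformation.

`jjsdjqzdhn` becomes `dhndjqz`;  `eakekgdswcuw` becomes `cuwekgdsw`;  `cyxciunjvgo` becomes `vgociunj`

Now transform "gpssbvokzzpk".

What's happening: delete the first 3 characters, then move the last 3 characters to the front (rotate right by 3).
Applying both steps to "gpssbvokzzpk": "sbvokzzpk", then "zpksbvokz".

zpksbvokz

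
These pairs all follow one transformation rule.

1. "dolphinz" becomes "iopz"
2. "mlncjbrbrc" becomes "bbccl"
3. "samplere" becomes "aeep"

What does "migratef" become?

In each case the input is transformed by: keep every other character starting from the second (positions 2nd, 4th, 6th, ...), then sort the characters into alphabetical order.
Working it through for "migratef": intermediate "irtf", final "firt".

firt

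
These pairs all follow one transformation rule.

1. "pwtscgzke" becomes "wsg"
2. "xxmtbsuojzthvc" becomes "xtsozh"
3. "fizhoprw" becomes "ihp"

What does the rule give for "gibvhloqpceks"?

ivlqc

Each output is the input with this applied: keep every other character starting from the second (positions 2nd, 4th, 6th, ...), then delete the last character.
"gibvhloqpceks" → "ivlqck" → "ivlqc".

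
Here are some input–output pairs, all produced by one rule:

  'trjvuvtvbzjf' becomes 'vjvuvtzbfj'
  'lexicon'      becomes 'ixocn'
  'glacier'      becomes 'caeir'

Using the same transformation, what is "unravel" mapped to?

arevl

What's happening: delete the first 2 characters, then swap each adjacent pair of characters (1↔2, 3↔4, ...).
Working it through for "unravel": intermediate "ravel", final "arevl".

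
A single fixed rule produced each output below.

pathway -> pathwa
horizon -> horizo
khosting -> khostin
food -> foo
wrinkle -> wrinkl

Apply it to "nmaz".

nma

What's happening: delete the last character.
Applying that to "nmaz" gives "nma".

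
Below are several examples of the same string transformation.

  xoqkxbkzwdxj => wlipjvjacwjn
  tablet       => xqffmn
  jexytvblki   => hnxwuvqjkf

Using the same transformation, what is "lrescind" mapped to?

ouzpxdqe

The transformation: swap the front and back halves of the string, then shift every letter 12 places forward in the alphabet (wrapping around).
Working it through for "lrescind": intermediate "cindlres", final "ouzpxdqe".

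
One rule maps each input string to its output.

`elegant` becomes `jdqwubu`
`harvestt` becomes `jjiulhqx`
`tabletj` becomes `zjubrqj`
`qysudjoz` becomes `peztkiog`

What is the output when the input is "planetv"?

What's happening: shift every letter 10 places backward in the alphabet (wrapping around), then reverse the string.
On "planetv": the first step gives "fbqdujl", and the second then gives "ljudqbf".

ljudqbf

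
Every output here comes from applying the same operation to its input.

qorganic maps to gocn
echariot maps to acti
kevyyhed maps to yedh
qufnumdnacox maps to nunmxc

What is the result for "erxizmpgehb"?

Each output is the input with this applied: keep every other character starting from the second (positions 2nd, 4th, 6th, ...), then swap each adjacent pair of characters (1↔2, 3↔4, ...).
Doing the same to "erxizmpgehb": "irgmh".

irgmh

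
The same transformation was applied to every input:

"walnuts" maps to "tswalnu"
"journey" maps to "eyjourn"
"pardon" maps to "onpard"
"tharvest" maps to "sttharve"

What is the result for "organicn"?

cnorgani

Rule — move the last 2 characters to the front (rotate right by 2).
Doing the same to "organicn": "cnorgani".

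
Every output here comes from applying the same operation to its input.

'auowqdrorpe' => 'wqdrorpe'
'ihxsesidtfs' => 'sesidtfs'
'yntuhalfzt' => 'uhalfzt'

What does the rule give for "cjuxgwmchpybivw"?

The rule is to delete the first 3 characters.
So "cjuxgwmchpybivw" becomes "xgwmchpybivw".

xgwmchpybivw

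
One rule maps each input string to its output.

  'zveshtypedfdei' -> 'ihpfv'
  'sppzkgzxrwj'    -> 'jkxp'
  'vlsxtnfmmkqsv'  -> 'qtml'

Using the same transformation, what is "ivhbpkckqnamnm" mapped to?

Each output is the input with this applied: keep one character in every 3, starting at position 2 (positions 2nd, 5th, 8th, ...), then swap the first and last characters.
Starting from "ivhbpkckqnamnm": after the first operation, "vpkam"; after the second, "mpkav".

mpkav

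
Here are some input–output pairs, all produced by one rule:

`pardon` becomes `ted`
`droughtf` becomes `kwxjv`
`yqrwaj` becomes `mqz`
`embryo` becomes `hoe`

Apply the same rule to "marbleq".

The rule is to delete the first 3 characters, then shift every letter 10 places backward in the alphabet (wrapping around).
Applying both steps to "marbleq": "bleq", then "rbug".

rbug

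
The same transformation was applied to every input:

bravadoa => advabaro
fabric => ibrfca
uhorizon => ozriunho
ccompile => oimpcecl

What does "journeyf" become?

uernjfoy

Rule — take characters alternately from the front and the back (1st, last, 2nd, 2nd-last, ...), then swap the front and back halves of the string.
"journeyf" → "uernjfoy".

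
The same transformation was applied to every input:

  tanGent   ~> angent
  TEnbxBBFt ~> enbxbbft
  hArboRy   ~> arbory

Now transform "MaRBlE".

The pattern: delete the first character, then convert every letter to lowercase.
Applying both steps to "MaRBlE": "aRBlE", then "arble".

arble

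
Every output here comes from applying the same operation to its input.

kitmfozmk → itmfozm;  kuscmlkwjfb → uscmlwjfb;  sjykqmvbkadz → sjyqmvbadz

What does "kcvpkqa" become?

What's happening: remove every "k".
Doing the same to "kcvpkqa": "cvpqa".

cvpqa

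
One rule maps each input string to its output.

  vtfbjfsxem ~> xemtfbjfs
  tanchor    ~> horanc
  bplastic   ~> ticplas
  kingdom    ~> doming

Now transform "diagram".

The pattern: delete the first character, then move the last 3 characters to the front (rotate right by 3).
Working it through for "diagram": intermediate "iagram", final "ramiag".

ramiag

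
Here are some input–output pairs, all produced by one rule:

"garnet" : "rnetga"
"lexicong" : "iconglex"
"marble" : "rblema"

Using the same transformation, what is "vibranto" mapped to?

The transformation: move the last character to the front, then swap the front and back halves of the string.
"vibranto" → "ovibrant" → "rantovib".

rantovib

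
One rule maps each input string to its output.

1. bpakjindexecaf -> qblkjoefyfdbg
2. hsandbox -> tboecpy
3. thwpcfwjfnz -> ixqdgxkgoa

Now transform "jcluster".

The transformation: shift every letter 1 place forward in the alphabet (wrapping around), then delete the first character.
"jcluster" → "dmvtufs".

dmvtufs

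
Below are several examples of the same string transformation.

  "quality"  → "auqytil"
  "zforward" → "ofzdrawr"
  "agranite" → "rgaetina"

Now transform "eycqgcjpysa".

The rule is to reverse the string, then move the last 3 characters to the front (rotate right by 3).
"eycqgcjpysa" → "asypjcgqcye" → "cyeasypjcgq".

cyeasypjcgq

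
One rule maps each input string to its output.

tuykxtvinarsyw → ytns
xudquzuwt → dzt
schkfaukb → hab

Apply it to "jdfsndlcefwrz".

fder

Each output is the input with this applied: keep one character in every 3, starting at position 3 (positions 3rd, 6th, 9th, ...).
"jdfsndlcefwrz" → "fder".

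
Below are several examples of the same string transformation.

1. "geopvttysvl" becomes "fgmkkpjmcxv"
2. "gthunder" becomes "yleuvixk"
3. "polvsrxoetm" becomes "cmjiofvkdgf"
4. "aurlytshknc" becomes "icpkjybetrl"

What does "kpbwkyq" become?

snbphbg

Rule — move the first 2 characters to the end (rotate left by 2), then shift every letter 9 places backward in the alphabet (wrapping around).
Starting from "kpbwkyq": after the first operation, "bwkyqkp"; after the second, "snbphbg".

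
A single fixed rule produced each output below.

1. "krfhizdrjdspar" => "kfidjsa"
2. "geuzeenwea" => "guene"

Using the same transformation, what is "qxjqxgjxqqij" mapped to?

Looking at the pairs, the operation is to keep every other character starting from the first (positions 1st, 3rd, 5th, ...).
Applying that to "qxjqxgjxqqij" gives "qjxjqi".

qjxjqi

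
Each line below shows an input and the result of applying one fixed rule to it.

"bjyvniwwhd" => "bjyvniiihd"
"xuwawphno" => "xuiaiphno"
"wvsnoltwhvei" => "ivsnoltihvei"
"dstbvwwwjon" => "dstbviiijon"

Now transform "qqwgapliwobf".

Looking at the pairs, the operation is to replace every "w" with "i".
Doing the same to "qqwgapliwobf": "qqigapliiobf".

qqigapliiobf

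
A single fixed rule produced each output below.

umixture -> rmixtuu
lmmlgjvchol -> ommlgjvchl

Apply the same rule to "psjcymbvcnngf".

The transformation: delete the last character, then swap the first and last characters.
Doing the same to "psjcymbvcnngf": "gsjcymbvcnnp".

gsjcymbvcnnp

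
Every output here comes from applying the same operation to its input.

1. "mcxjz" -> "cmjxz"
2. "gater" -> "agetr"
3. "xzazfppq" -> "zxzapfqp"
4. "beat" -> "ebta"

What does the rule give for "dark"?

Each output is the input with this applied: swap each adjacent pair of characters (1↔2, 3↔4, ...).
On "dark" that produces "adkr".

adkr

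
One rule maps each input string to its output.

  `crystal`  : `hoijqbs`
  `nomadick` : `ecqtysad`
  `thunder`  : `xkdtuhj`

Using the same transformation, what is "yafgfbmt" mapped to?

qvwvrcjo

The pattern: move the first character to the end, then shift every letter 10 places backward in the alphabet (wrapping around).
Starting from "yafgfbmt": after the first operation, "afgfbmty"; after the second, "qvwvrcjo".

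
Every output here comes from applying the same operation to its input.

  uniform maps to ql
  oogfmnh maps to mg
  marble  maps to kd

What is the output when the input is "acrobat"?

zs

The rule is to shift every letter 1 place backward in the alphabet (wrapping around), then keep only the last 2 characters.
Applying both steps to "acrobat": "zbqnazs", then "zs".
(Check on "oogfmnh": → "nnfelmg" → "mg" ✓)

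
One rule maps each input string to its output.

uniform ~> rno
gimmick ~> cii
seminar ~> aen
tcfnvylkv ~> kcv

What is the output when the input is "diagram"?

air

The pattern: move the last 2 characters to the front (rotate right by 2), then keep one character in every 3, starting at position 1 (positions 1st, 4th, 7th, ...).
Applying both steps to "diagram": "amdiagr", then "air".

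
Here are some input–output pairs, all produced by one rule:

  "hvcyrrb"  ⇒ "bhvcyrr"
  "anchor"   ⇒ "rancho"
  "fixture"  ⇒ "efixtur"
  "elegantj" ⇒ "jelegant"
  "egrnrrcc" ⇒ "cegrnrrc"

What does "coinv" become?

vcoin

In each case the input is transformed by: move the last character to the front.
On "coinv" that produces "vcoin".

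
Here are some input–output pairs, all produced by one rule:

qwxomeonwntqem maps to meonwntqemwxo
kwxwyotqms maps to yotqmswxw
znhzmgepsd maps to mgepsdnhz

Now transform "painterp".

Each output is the input with this applied: delete the first character, then move the first 3 characters to the end (rotate left by 3).
On "painterp": the first step gives "ainterp", and the second then gives "terpain".

terpain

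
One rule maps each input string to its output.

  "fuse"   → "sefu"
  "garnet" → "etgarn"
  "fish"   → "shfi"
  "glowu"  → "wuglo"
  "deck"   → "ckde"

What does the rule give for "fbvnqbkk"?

kkfbvnqb

In each case the input is transformed by: move the last 2 characters to the front (rotate right by 2).
Doing the same to "fbvnqbkk": "kkfbvnqb".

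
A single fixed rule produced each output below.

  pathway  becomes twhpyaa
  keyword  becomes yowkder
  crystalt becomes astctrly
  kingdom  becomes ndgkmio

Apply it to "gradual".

The transformation: take characters alternately from the front and the back (1st, last, 2nd, 2nd-last, ...), then move the last 3 characters to the front (rotate right by 3).
On "gradual": the first step gives "glraaud", and the second then gives "audglra".

audglra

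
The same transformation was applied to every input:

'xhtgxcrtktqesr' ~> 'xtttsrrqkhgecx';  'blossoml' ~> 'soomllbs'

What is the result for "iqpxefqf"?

Looking at the pairs, the operation is to sort the characters into reverse alphabetical order, then move the first character to the end.
Starting from "iqpxefqf": after the first operation, "xqqpiffe"; after the second, "qqpiffex".

qqpiffex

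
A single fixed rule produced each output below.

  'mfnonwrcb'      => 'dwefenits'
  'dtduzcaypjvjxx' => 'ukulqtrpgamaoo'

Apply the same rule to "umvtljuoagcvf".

The pattern: shift every letter 9 places backward in the alphabet (wrapping around).
"umvtljuoagcvf" → "ldmkcalfrxtmw".

ldmkcalfrxtmw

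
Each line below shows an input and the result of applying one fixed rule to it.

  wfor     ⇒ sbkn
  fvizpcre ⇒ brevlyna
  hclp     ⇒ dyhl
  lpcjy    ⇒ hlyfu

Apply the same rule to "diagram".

What's happening: shift every letter 4 places backward in the alphabet (wrapping around).
Doing the same to "diagram": "zewcnwi".

zewcnwi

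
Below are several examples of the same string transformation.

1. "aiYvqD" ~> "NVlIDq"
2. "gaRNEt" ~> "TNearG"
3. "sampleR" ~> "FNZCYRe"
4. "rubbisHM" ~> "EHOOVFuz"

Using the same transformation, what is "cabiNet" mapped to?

PNOVaRG

In each case the input is transformed by: flip the case of every letter, then shift every letter 13 places forward in the alphabet (wrapping around) — i.e. ROT13.
Applying that to "cabiNet" gives "PNOVaRG".
(Check on "aiYvqD": → "AIyVQd" → "NVlIDq" ✓)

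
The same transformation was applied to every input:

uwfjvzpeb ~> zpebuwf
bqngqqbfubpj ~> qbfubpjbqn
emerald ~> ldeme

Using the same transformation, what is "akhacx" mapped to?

The pattern: move the first 3 characters to the end (rotate left by 3), then delete the first 2 characters.
"akhacx" → "xakh".

xakh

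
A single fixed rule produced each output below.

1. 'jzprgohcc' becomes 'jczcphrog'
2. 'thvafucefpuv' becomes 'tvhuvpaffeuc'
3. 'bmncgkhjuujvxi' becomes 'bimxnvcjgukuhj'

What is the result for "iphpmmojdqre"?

The pattern: take characters alternately from the front and the back (1st, last, 2nd, 2nd-last, ...).
For "iphpmmojdqre" the result is "ieprhqpdmjmo".

ieprhqpdmjmo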